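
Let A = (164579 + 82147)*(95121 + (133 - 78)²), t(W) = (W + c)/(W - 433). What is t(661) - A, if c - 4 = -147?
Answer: -2760529379285/114 ≈ -2.4215e+10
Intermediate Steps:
c = -143 (c = 4 - 147 = -143)
t(W) = (-143 + W)/(-433 + W) (t(W) = (W - 143)/(W - 433) = (-143 + W)/(-433 + W))
A = 24215169996 (A = 246726*(95121 + 55²) = 246726*(95121 + 3025) = 246726*98146 = 24215169996)
t(661) - A = (-143 + 661)/(-433 + 661) - 1*24215169996 = 518/228 - 24215169996 = (1/228)*518 - 24215169996 = 259/114 - 24215169996 = -2760529379285/114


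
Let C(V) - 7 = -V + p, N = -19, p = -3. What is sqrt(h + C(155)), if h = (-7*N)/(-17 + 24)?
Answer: 2*I*sqrt(33) ≈ 11.489*I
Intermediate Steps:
C(V) = 4 - V (C(V) = 7 + (-V - 3) = 7 + (-3 - V) = 4 - V)
h = 19 (h = (-7*(-19))/(-17 + 24) = 133/7 = 133*(1/7) = 19)
sqrt(h + C(155)) = sqrt(19 + (4 - 1*155)) = sqrt(19 + (4 - 155)) = sqrt(19 - 151) = sqrt(-132) = 2*I*sqrt(33)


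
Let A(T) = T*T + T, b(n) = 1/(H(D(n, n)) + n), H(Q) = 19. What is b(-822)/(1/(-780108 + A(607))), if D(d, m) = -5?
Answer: 411052/803 ≈ 511.90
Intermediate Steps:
b(n) = 1/(19 + n)
A(T) = T + T² (A(T) = T² + T = T + T²)
b(-822)/(1/(-780108 + A(607))) = 1/((19 - 822)*(1/(-780108 + 607*(1 + 607)))) = 1/((-803)*(1/(-780108 + 607*608))) = -1/(803*(1/(-780108 + 369056))) = -1/(803*(1/(-411052))) = -1/(803*(-1/411052)) = -1/803*(-411052) = 411052/803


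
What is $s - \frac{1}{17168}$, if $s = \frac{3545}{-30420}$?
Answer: $- \frac{3044549}{26112528} \approx -0.11659$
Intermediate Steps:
$s = - \frac{709}{6084}$ ($s = 3545 \left(- \frac{1}{30420}\right) = - \frac{709}{6084} \approx -0.11654$)
$s - \frac{1}{17168} = - \frac{709}{6084} - \frac{1}{17168} = - \frac{3044549}{26112528}$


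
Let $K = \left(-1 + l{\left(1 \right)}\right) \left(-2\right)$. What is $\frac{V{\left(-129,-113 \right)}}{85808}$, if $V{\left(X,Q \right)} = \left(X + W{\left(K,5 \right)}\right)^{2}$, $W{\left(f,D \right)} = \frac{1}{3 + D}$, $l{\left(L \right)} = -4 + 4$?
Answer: $\frac{1062961}{5491712} \approx 0.19356$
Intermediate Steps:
$l{\left(L \right)} = 0$
$K = 2$ ($K = \left(-1 + 0\right) \left(-2\right) = \left(-1\right) \left(-2\right) = 2$)
$V{\left(X,Q \right)} = \left(\frac{1}{8} + X\right)^{2}$ ($V{\left(X,Q \right)} = \left(X + \frac{1}{3 + 5}\right)^{2} = \left(X + \frac{1}{8}\right)^{2} = \left(\frac{1}{8} + X\right)^{2}$)
$\frac{V{\left(-129,-113 \right)}}{85808} = \frac{\frac{1}{64} \left(1 + 8 \left(-129\right)\right)^{2}}{85808} = \frac{\left(1 - 1032\right)^{2}}{64} \cdot \frac{1}{85808} = \frac{\left(-1031\right)^{2}}{64} \cdot \frac{1}{85808} = \frac{1}{64} \cdot 1062961 \cdot \frac{1}{85808} = \frac{1062961}{64} \cdot \frac{1}{85808} = \frac{1062961}{5491712}$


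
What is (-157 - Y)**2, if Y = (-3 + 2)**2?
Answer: 24964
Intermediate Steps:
Y = 1 (Y = (-1)**2 = 1)
(-157 - Y)**2 = (-157 - 1*1)**2 = (-157 - 1)**2 = (-158)**2 = 24964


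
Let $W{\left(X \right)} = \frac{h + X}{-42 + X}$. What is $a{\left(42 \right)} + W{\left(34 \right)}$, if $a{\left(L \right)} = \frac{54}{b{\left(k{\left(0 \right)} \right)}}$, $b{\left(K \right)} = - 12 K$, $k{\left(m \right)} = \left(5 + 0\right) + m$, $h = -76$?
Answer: $\frac{87}{20} \approx 4.35$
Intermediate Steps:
$k{\left(m \right)} = 5 + m$
$W{\left(X \right)} = \frac{-76 + X}{-42 + X}$
$a{\left(L \right)} = - \frac{9}{10}$ ($a{\left(L \right)} = \frac{54}{\left(-12\right) \left(5 + 0\right)} = \frac{54}{\left(-12\right) 5} = \frac{54}{-60} = 54 \left(- \frac{1}{60}\right) = - \frac{9}{10}$)
$a{\left(42 \right)} + W{\left(34 \right)} = - \frac{9}{10} + \frac{-76 + 34}{-42 + 34} = - \frac{9}{10} + \frac{1}{-8} \left(-42\right) = - \frac{9}{10} - - \frac{21}{4} = - \frac{9}{10} + \frac{21}{4} = \frac{87}{20}$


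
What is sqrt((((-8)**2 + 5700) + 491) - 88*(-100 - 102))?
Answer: sqrt(24031) ≈ 155.02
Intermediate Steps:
sqrt((((-8)**2 + 5700) + 491) - 88*(-100 - 102)) = sqrt(((64 + 5700) + 491) - 88*(-202)) = sqrt((5764 + 491) + 17776) = sqrt(6255 + 17776) = sqrt(24031)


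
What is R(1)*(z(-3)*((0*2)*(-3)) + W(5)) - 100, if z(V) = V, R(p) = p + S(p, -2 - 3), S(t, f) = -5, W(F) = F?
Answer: -120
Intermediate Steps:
R(p) = -5 + p (R(p) = p - 5 = -5 + p)
R(1)*(z(-3)*((0*2)*(-3)) + W(5)) - 100 = (-5 + 1)*(-3*0*2*(-3) + 5) - 100 = -4*(-0*(-3) + 5) - 100 = -4*(-3*0 + 5) - 100 = -4*(0 + 5) - 100 = -4*5 - 100 = -20 - 100 = -120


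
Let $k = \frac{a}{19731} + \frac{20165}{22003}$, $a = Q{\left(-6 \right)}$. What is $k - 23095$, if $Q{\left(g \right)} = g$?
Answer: $- \frac{3342031036246}{144713731} \approx -23094.0$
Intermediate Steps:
$a = -6$
$k = \frac{132581199}{144713731}$ ($k = - \frac{6}{19731} + \frac{20165}{22003} = \left(-6\right) \frac{1}{19731} + 20165 \cdot \frac{1}{22003} = - \frac{2}{6577} + \frac{20165}{22003} = \frac{132581199}{144713731} \approx 0.91616$)
$k - 23095 = \frac{132581199}{144713731} - 23095 = - \frac{3342031036246}{144713731}$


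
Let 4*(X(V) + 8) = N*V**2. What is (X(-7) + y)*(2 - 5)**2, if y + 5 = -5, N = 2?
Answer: 117/2 ≈ 58.500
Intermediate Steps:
X(V) = -8 + V**2/2 (X(V) = -8 + (2*V**2)/4 = -8 + V**2/2)
y = -10 (y = -5 - 5 = -10)
(X(-7) + y)*(2 - 5)**2 = ((-8 + (1/2)*(-7)**2) - 10)*(2 - 5)**2 = ((-8 + (1/2)*49) - 10)*(-3)**2 = ((-8 + 49/2) - 10)*9 = (33/2 - 10)*9 = (13/2)*9 = 117/2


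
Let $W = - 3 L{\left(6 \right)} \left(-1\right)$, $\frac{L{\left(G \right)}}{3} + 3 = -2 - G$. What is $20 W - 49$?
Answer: $-2029$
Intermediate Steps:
$L{\left(G \right)} = -15 - 3 G$ ($L{\left(G \right)} = -9 + 3 \left(-2 - G\right) = -9 - \left(6 + 3 G\right) = -15 - 3 G$)
$W = -99$ ($W = - 3 \left(-15 - 18\right) \left(-1\right) = \left(-3\right) \left(-33\right) \left(-1\right) = 99 \left(-1\right) = -99$)
$20 W - 49 = 20 \left(-99\right) - 49 = -1980 - 49 = -2029$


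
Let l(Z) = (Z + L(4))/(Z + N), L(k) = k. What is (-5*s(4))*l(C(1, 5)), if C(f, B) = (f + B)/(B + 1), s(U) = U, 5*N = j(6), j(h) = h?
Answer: -500/11 ≈ -45.455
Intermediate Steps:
N = 6/5 (N = (⅕)*6 = 6/5 ≈ 1.2000)
C(f, B) = (B + f)/(1 + B)
l(Z) = (4 + Z)/(6/5 + Z) (l(Z) = (Z + 4)/(Z + 6/5) = (4 + Z)/(6/5 + Z))
(-5*s(4))*l(C(1, 5)) = (-5*4)*(5*(4 + (5 + 1)/(1 + 5))/(6 + 5*((5 + 1)/(1 + 5)))) = -100*(4 + 6/6)/(6 + 5*(6/6)) = -100*(4 + (⅙)*6)/(6 + 5*((⅙)*6)) = -100*(4 + 1)/(6 + 5*1) = -100*5/(6 + 5) = -100*5/11 = -20*25/11 = -500/11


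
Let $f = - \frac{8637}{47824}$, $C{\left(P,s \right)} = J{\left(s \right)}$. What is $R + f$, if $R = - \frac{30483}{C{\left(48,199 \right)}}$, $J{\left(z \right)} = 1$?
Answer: $- \frac{1457827629}{47824} \approx -30483.0$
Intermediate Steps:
$C{\left(P,s \right)} = 1$
$R = -30483$ ($R = - \frac{30483}{1} = \left(-30483\right) 1 = -30483$)
$f = - \frac{8637}{47824}$ ($f = \left(-8637\right) \frac{1}{47824} = - \frac{8637}{47824} \approx -0.1806$)
$R + f = -30483 - \frac{8637}{47824} = - \frac{1457827629}{47824}$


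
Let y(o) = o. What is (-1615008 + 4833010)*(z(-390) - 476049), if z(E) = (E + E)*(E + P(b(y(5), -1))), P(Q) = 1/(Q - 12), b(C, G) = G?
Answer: -552817345578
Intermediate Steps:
P(Q) = 1/(-12 + Q)
z(E) = 2*E*(-1/13 + E) (z(E) = (E + E)*(E + 1/(-12 - 1)) = (2*E)*(E + 1/(-13)) = (2*E)*(E - 1/13) = (2*E)*(-1/13 + E) = 2*E*(-1/13 + E))
(-1615008 + 4833010)*(z(-390) - 476049) = (-1615008 + 4833010)*((2/13)*(-390)*(-1 + 13*(-390)) - 476049) = 3218002*((2/13)*(-390)*(-1 - 5070) - 476049) = 3218002*((2/13)*(-390)*(-5071) - 476049) = 3218002*(304260 - 476049) = 3218002*(-171789) = -552817345578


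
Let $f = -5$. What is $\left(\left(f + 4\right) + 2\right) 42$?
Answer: $42$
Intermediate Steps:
$\left(\left(f + 4\right) + 2\right) 42 = \left(\left(-5 + 4\right) + 2\right) 42 = \left(-1 + 2\right) 42 = 1 \cdot 42 = 42$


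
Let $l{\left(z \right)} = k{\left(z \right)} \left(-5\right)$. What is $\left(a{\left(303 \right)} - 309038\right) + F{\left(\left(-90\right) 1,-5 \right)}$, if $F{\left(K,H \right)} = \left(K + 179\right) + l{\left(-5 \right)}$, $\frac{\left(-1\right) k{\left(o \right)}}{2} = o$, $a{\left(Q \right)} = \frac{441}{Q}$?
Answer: $- \frac{31208752}{101} \approx -3.09 \cdot 10^{5}$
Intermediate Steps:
$k{\left(o \right)} = - 2 o$
$l{\left(z \right)} = 10 z$ ($l{\left(z \right)} = - 2 z \left(-5\right) = 10 z$)
$F{\left(K,H \right)} = 129 + K$ ($F{\left(K,H \right)} = \left(K + 179\right) + 10 \left(-5\right) = \left(179 + K\right) - 50 = 129 + K$)
$\left(a{\left(303 \right)} - 309038\right) + F{\left(\left(-90\right) 1,-5 \right)} = \left(\frac{441}{303} - 309038\right) + \left(129 - 90\right) = \left(441 \cdot \frac{1}{303} - 309038\right) + \left(129 - 90\right) = \left(\frac{147}{101} - 309038\right) + 39 = - \frac{31212691}{101} + 39 = - \frac{31208752}{101}$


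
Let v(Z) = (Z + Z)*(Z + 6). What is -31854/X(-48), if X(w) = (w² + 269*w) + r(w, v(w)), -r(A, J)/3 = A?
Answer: 5309/1744 ≈ 3.0442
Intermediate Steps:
v(Z) = 2*Z*(6 + Z) (v(Z) = (2*Z)*(6 + Z) = 2*Z*(6 + Z))
r(A, J) = -3*A
X(w) = w² + 266*w (X(w) = (w² + 269*w) - 3*w = w² + 266*w)
-31854/X(-48) = -31854*(-1/(48*(266 - 48))) = -31854/((-48*218)) = -31854/(-10464) = -31854*(-1/10464) = 5309/1744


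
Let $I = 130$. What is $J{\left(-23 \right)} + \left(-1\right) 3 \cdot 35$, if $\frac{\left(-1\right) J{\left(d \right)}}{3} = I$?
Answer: $-495$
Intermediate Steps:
$J{\left(d \right)} = -390$ ($J{\left(d \right)} = \left(-3\right) 130 = -390$)
$J{\left(-23 \right)} + \left(-1\right) 3 \cdot 35 = -390 + \left(-1\right) 3 \cdot 35 = -390 - 105 = -495$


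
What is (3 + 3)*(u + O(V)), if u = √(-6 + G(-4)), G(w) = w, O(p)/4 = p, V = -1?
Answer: -24 + 6*I*√10 ≈ -24.0 + 18.974*I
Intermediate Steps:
O(p) = 4*p
u = I*√10 (u = √(-6 - 4) = √(-10) = I*√10 ≈ 3.1623*I)
(3 + 3)*(u + O(V)) = (3 + 3)*(I*√10 + 4*(-1)) = 6*(I*√10 - 4) = 6*(-4 + I*√10) = -24 + 6*I*√10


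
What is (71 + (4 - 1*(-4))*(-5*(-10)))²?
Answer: 221841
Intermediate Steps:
(71 + (4 - 1*(-4))*(-5*(-10)))² = (71 + (4 + 4)*50)² = (71 + 8*50)² = (71 + 400)² = 471² = 221841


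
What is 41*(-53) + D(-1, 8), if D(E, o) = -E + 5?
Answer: -2167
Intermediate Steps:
D(E, o) = 5 - E
41*(-53) + D(-1, 8) = 41*(-53) + (5 - 1*(-1)) = -2173 + (5 + 1) = -2173 + 6 = -2167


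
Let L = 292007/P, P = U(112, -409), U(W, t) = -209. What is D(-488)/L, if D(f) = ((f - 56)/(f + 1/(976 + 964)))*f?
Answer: 1764561920/4531943853 ≈ 0.38936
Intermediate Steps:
P = -209
L = -292007/209 (L = 292007/(-209) = 292007*(-1/209) = -292007/209 ≈ -1397.2)
D(f) = f*(-56 + f)/(1/1940 + f) (D(f) = ((-56 + f)/(f + 1/1940))*f = ((-56 + f)/(1/1940 + f))*f = f*(-56 + f)/(1/1940 + f))
D(-488)/L = (1940*(-488)*(-56 - 488)/(1 + 1940*(-488)))/(-292007/209) = (1940*(-488)*(-544)/(1 - 946720))*(-209/292007) = (1940*(-488)*(-544)/(-946719))*(-209/292007) = (1940*(-488)*(-1/946719)*(-544))*(-209/292007) = -515015680/946719*(-209/292007) = 1764561920/4531943853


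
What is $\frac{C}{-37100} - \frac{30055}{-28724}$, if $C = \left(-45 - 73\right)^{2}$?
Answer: $\frac{178771881}{266415100} \approx 0.67103$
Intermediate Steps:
$C = 13924$ ($C = \left(-118\right)^{2} = 13924$)
$\frac{C}{-37100} - \frac{30055}{-28724} = \frac{13924}{-37100} - \frac{30055}{-28724} = 13924 \left(- \frac{1}{37100}\right) - - \frac{30055}{28724} = - \frac{3481}{9275} + \frac{30055}{28724} = \frac{178771881}{266415100}$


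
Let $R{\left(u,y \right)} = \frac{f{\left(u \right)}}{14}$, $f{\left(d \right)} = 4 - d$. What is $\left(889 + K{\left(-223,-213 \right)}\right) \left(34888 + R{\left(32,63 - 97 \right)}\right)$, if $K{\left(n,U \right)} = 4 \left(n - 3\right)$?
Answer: $-523290$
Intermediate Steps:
$R{\left(u,y \right)} = \frac{2}{7} - \frac{u}{14}$ ($R{\left(u,y \right)} = \frac{4 - u}{14} = \left(4 - u\right) \frac{1}{14} = \frac{2}{7} - \frac{u}{14}$)
$K{\left(n,U \right)} = -12 + 4 n$ ($K{\left(n,U \right)} = 4 \left(-3 + n\right) = -12 + 4 n$)
$\left(889 + K{\left(-223,-213 \right)}\right) \left(34888 + R{\left(32,63 - 97 \right)}\right) = \left(889 + \left(-12 + 4 \left(-223\right)\right)\right) \left(34888 + \left(\frac{2}{7} - \frac{16}{7}\right)\right) = \left(889 - 904\right) \left(34888 + \left(\frac{2}{7} - \frac{16}{7}\right)\right) = \left(889 - 904\right) \left(34888 - 2\right) = \left(-15\right) 34886 = -523290$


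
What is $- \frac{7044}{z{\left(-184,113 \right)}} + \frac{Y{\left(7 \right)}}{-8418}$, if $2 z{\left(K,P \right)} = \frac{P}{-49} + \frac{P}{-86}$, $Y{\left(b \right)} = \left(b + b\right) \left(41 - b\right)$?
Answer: $\frac{27763485022}{7134255} \approx 3891.6$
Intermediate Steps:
$Y{\left(b \right)} = 2 b \left(41 - b\right)$
$z{\left(K,P \right)} = - \frac{135 P}{8428}$ ($z{\left(K,P \right)} = \frac{\frac{P}{-49} + \frac{P}{-86}}{2} = \frac{P \left(- \frac{1}{49}\right) + P \left(- \frac{1}{86}\right)}{2} = \frac{- \frac{P}{49} - \frac{P}{86}}{2} = \frac{\left(- \frac{135}{4214}\right) P}{2} = - \frac{135 P}{8428}$)
$- \frac{7044}{z{\left(-184,113 \right)}} + \frac{Y{\left(7 \right)}}{-8418} = - \frac{7044}{\left(- \frac{135}{8428}\right) 113} + \frac{2 \cdot 7 \left(41 - 7\right)}{-8418} = - \frac{7044}{- \frac{15255}{8428}} + 2 \cdot 7 \left(41 - 7\right) \left(- \frac{1}{8418}\right) = \left(-7044\right) \left(- \frac{8428}{15255}\right) + 2 \cdot 7 \cdot 34 \left(- \frac{1}{8418}\right) = \frac{19788944}{5085} + 476 \left(- \frac{1}{8418}\right) = \frac{19788944}{5085} - \frac{238}{4209} = \frac{27763485022}{7134255}$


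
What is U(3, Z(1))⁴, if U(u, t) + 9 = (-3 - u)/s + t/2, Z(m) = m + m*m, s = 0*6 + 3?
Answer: 10000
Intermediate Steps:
s = 3 (s = 0 + 3 = 3)
Z(m) = m + m²
U(u, t) = -10 + t/2 - u/3 (U(u, t) = -9 + ((-3 - u)/3 + t/2) = -9 + ((-3 - u)*(⅓) + t*(½)) = -9 + ((-1 - u/3) + t/2) = -9 + (-1 + t/2 - u/3) = -10 + t/2 - u/3)
U(3, Z(1))⁴ = (-10 + (1*(1 + 1))/2 - ⅓*3)⁴ = (-10 + (1*2)/2 - 1)⁴ = (-10 + (½)*2 - 1)⁴ = (-10 + 1 - 1)⁴ = (-10)⁴ = 10000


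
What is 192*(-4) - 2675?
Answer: -3443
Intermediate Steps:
192*(-4) - 2675 = -768 - 2675 = -3443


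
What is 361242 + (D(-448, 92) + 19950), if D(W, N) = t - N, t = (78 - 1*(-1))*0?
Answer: 381100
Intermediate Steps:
t = 0 (t = (78 + 1)*0 = 79*0 = 0)
D(W, N) = -N (D(W, N) = 0 - N = -N)
361242 + (D(-448, 92) + 19950) = 361242 + (-1*92 + 19950) = 361242 + (-92 + 19950) = 361242 + 19858 = 381100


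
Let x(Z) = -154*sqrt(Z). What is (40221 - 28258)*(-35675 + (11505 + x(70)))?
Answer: -289145710 - 1842302*sqrt(70) ≈ -3.0456e+8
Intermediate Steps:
(40221 - 28258)*(-35675 + (11505 + x(70))) = (40221 - 28258)*(-35675 + (11505 - 154*sqrt(70))) = 11963*(-24170 - 154*sqrt(70)) = -289145710 - 1842302*sqrt(70)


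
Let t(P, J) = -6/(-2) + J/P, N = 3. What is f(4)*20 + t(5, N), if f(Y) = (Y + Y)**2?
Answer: 6418/5 ≈ 1283.6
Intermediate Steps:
t(P, J) = 3 + J/P (t(P, J) = -6*(-1/2) + J/P = 3 + J/P)
f(Y) = 4*Y**2 (f(Y) = (2*Y)**2 = 4*Y**2)
f(4)*20 + t(5, N) = (4*4**2)*20 + (3 + 3/5) = (4*16)*20 + (3 + 3*(1/5)) = 64*20 + (3 + 3/5) = 1280 + 18/5 = 6418/5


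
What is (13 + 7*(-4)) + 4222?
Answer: 4207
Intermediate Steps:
(13 + 7*(-4)) + 4222 = (13 - 28) + 4222 = -15 + 4222 = 4207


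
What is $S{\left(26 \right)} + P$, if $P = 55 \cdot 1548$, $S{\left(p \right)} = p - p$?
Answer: $85140$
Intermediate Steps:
$S{\left(p \right)} = 0$
$P = 85140$
$S{\left(26 \right)} + P = 0 + 85140 = 85140$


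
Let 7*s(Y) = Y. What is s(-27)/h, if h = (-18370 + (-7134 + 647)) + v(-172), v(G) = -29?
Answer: 27/174202 ≈ 0.00015499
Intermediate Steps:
s(Y) = Y/7
h = -24886 (h = (-18370 + (-7134 + 647)) - 29 = (-18370 - 6487) - 29 = -24857 - 29 = -24886)
s(-27)/h = ((⅐)*(-27))/(-24886) = -27/7*(-1/24886) = 27/174202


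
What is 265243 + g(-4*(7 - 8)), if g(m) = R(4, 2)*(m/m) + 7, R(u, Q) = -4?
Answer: 265246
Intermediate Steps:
g(m) = 3 (g(m) = -4*m/m + 7 = -4*1 + 7 = -4 + 7 = 3)
265243 + g(-4*(7 - 8)) = 265243 + 3 = 265246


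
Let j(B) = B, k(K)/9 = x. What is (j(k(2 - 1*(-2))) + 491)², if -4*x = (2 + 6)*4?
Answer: 175561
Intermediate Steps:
x = -8 (x = -(2 + 6)*4/4 = -2*4 = -¼*32 = -8)
k(K) = -72 (k(K) = 9*(-8) = -72)
(j(k(2 - 1*(-2))) + 491)² = (-72 + 491)² = 419² = 175561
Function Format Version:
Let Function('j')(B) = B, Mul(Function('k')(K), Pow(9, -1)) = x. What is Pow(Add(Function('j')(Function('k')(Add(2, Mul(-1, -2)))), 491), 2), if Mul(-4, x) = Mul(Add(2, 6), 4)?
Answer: 175561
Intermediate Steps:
x = -8 (x = Mul(Rational(-1, 4), Mul(Add(2, 6), 4)) = Mul(Rational(-1, 4), Mul(8, 4)) = Mul(Rational(-1, 4), 32) = -8)
Function('k')(K) = -72 (Function('k')(K) = Mul(9, -8) = -72)
Pow(Add(Function('j')(Function('k')(Add(2, Mul(-1, -2)))), 491), 2) = Pow(Add(-72, 491), 2) = Pow(419, 2) = 175561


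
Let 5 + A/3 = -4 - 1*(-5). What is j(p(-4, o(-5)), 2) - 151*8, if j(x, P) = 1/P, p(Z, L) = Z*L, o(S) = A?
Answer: -2415/2 ≈ -1207.5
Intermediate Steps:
A = -12 (A = -15 + 3*(-4 - 1*(-5)) = -15 + 3*(-4 + 5) = -15 + 3*1 = -15 + 3 = -12)
o(S) = -12
p(Z, L) = L*Z
j(p(-4, o(-5)), 2) - 151*8 = 1/2 - 151*8 = ½ - 1208 = -2415/2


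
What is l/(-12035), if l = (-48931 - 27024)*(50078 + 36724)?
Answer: 1318609182/2407 ≈ 5.4782e+5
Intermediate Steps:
l = -6593045910 (l = -75955*86802 = -6593045910)
l/(-12035) = -6593045910/(-12035) = -6593045910*(-1/12035) = 1318609182/2407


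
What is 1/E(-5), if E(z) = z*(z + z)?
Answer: 1/50 ≈ 0.020000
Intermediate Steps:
E(z) = 2*z² (E(z) = z*(2*z) = 2*z²)
1/E(-5) = 1/(2*(-5)²) = 1/(2*25) = 1/50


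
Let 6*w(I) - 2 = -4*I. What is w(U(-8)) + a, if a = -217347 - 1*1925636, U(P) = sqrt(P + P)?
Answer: -6428948/3 - 8*I/3 ≈ -2.143e+6 - 2.6667*I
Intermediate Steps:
U(P) = sqrt(2)*sqrt(P) (U(P) = sqrt(2*P) = sqrt(2)*sqrt(P))
w(I) = 1/3 - 2*I/3 (w(I) = 1/3 + (-4*I)/6 = 1/3 - 2*I/3)
a = -2142983 (a = -217347 - 1925636 = -2142983)
w(U(-8)) + a = (1/3 - 2*sqrt(2)*sqrt(-8)/3) - 2142983 = (1/3 - 2*sqrt(2)*2*I*sqrt(2)/3) - 2142983 = (1/3 - 8*I/3) - 2142983 = -6428948/3 - 8*I/3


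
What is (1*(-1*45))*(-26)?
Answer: 1170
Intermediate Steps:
(1*(-1*45))*(-26) = (1*(-45))*(-26) = -45*(-26) = 1170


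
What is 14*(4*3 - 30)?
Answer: -252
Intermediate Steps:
14*(4*3 - 30) = 14*(12 - 30) = 14*(-18) = -252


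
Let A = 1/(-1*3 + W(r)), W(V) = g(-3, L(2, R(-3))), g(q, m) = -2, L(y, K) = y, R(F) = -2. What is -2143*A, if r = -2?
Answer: 2143/5 ≈ 428.60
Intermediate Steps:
W(V) = -2
A = -⅕ (A = 1/(-1*3 - 2) = 1/(-3 - 2) = 1/(-5) = -⅕ ≈ -0.20000)
-2143*A = -2143*(-⅕) = 2143/5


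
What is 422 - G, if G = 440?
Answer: -18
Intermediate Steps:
422 - G = 422 - 1*440 = 422 - 440 = -18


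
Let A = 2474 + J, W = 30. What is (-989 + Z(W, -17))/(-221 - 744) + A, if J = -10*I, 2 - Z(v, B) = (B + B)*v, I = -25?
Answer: 2628627/965 ≈ 2724.0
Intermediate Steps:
Z(v, B) = 2 - 2*B*v (Z(v, B) = 2 - (B + B)*v = 2 - 2*B*v)
J = 250 (J = -10*(-25) = 250)
A = 2724 (A = 2474 + 250 = 2724)
(-989 + Z(W, -17))/(-221 - 744) + A = (-989 + (2 - 2*(-17)*30))/(-221 - 744) + 2724 = (-989 + (2 + 1020))/(-965) + 2724 = (-989 + 1022)*(-1/965) + 2724 = 33*(-1/965) + 2724 = -33/965 + 2724 = 2628627/965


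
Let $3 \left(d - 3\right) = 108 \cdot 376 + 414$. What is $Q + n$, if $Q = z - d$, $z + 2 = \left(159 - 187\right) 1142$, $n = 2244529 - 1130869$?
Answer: $1068005$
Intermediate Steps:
$d = 13677$ ($d = 3 + \frac{108 \cdot 376 + 414}{3} = 3 + \frac{40608 + 414}{3} = 3 + \frac{1}{3} \cdot 41022 = 3 + 13674 = 13677$)
$n = 1113660$ ($n = 2244529 - 1130869 = 1113660$)
$z = -31978$ ($z = -2 + \left(159 - 187\right) 1142 = -2 - 31976 = -31978$)
$Q = -45655$ ($Q = -31978 - 13677 = -45655$)
$Q + n = -45655 + 1113660 = 1068005$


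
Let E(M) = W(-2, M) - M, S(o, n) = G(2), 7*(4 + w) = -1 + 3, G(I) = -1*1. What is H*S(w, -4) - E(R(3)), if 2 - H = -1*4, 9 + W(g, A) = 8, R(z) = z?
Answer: -2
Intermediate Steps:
G(I) = -1
w = -26/7 (w = -4 + (-1 + 3)/7 = -4 + (⅐)*2 = -4 + 2/7 = -26/7 ≈ -3.7143)
W(g, A) = -1 (W(g, A) = -9 + 8 = -1)
S(o, n) = -1
H = 6 (H = 2 - (-1)*4 = 2 - 1*(-4) = 2 + 4 = 6)
E(M) = -1 - M
H*S(w, -4) - E(R(3)) = 6*(-1) - (-1 - 1*3) = -6 - (-1 - 3) = -6 - 1*(-4) = -6 + 4 = -2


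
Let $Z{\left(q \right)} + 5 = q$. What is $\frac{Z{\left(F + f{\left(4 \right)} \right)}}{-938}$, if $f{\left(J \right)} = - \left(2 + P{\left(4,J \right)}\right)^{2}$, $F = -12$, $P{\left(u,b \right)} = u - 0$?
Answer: $\frac{53}{938} \approx 0.056503$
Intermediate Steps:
$P{\left(u,b \right)} = u$ ($P{\left(u,b \right)} = u + 0 = u$)
$f{\left(J \right)} = -36$ ($f{\left(J \right)} = - \left(2 + 4\right)^{2} = - 6^{2} = \left(-1\right) 36 = -36$)
$Z{\left(q \right)} = -5 + q$
$\frac{Z{\left(F + f{\left(4 \right)} \right)}}{-938} = \frac{-5 - 48}{-938} = \left(-5 - 48\right) \left(- \frac{1}{938}\right) = \left(-53\right) \left(- \frac{1}{938}\right) = \frac{53}{938}$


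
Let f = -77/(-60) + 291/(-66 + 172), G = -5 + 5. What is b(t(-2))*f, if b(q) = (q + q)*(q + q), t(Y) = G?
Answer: 0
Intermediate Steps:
G = 0
t(Y) = 0
f = 12811/3180 (f = -77*(-1/60) + 291/106 = 77/60 + 291*(1/106) = 77/60 + 291/106 = 12811/3180 ≈ 4.0286)
b(q) = 4*q² (b(q) = (2*q)*(2*q) = 4*q²)
b(t(-2))*f = (4*0²)*(12811/3180) = (4*0)*(12811/3180) = 0*(12811/3180) = 0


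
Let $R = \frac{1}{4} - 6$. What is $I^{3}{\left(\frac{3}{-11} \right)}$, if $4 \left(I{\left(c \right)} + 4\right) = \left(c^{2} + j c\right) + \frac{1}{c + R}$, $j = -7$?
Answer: $- \frac{1469529332998371}{32968085874625} \approx -44.574$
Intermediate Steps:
$R = - \frac{23}{4}$ ($R = \frac{1}{4} - 6 = - \frac{23}{4} \approx -5.75$)
$I{\left(c \right)} = -4 - \frac{7 c}{4} + \frac{c^{2}}{4} + \frac{1}{4 \left(- \frac{23}{4} + c\right)}$ ($I{\left(c \right)} = -4 + \frac{\left(c^{2} - 7 c\right) + \frac{1}{c - \frac{23}{4}}}{4} = -4 + \frac{\left(c^{2} - 7 c\right) + \frac{1}{- \frac{23}{4} + c}}{4} = -4 + \frac{c^{2} + \frac{1}{- \frac{23}{4} + c} - 7 c}{4} = -4 + \left(- \frac{7 c}{4} + \frac{c^{2}}{4} + \frac{1}{4 \left(- \frac{23}{4} + c\right)}\right) = -4 - \frac{7 c}{4} + \frac{c^{2}}{4} + \frac{1}{4 \left(- \frac{23}{4} + c\right)}$)
$I^{3}{\left(\frac{3}{-11} \right)} = \left(\frac{372 - 51 \left(\frac{3}{-11}\right)^{2} + 4 \left(\frac{3}{-11}\right)^{3} + 97 \frac{3}{-11}}{4 \left(-23 + 4 \frac{3}{-11}\right)}\right)^{3} = \left(\frac{372 - 51 \left(3 \left(- \frac{1}{11}\right)\right)^{2} + 4 \left(3 \left(- \frac{1}{11}\right)\right)^{3} + 97 \cdot 3 \left(- \frac{1}{11}\right)}{4 \left(-23 + 4 \cdot 3 \left(- \frac{1}{11}\right)\right)}\right)^{3} = \left(\frac{372 - 51 \left(- \frac{3}{11}\right)^{2} + 4 \left(- \frac{3}{11}\right)^{3} + 97 \left(- \frac{3}{11}\right)}{4 \left(-23 + 4 \left(- \frac{3}{11}\right)\right)}\right)^{3} = \left(\frac{372 - \frac{459}{121} + 4 \left(- \frac{27}{1331}\right) - \frac{291}{11}}{4 \left(-23 - \frac{12}{11}\right)}\right)^{3} = \left(\frac{372 - \frac{459}{121} - \frac{108}{1331} - \frac{291}{11}}{4 \left(- \frac{265}{11}\right)}\right)^{3} = \left(\frac{1}{4} \left(- \frac{11}{265}\right) \frac{454764}{1331}\right)^{3} = \left(- \frac{113691}{32065}\right)^{3} = - \frac{1469529332998371}{32968085874625}$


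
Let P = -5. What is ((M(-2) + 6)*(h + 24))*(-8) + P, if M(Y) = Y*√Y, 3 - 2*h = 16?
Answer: -845 + 280*I*√2 ≈ -845.0 + 395.98*I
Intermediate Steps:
h = -13/2 (h = 3/2 - ½*16 = 3/2 - 8 = -13/2 ≈ -6.5000)
M(Y) = Y^(3/2)
((M(-2) + 6)*(h + 24))*(-8) + P = (((-2)^(3/2) + 6)*(-13/2 + 24))*(-8) - 5 = ((-2*I*√2 + 6)*(35/2))*(-8) - 5 = ((6 - 2*I*√2)*(35/2))*(-8) - 5 = (105 - 35*I*√2)*(-8) - 5 = (-840 + 280*I*√2) - 5 = -845 + 280*I*√2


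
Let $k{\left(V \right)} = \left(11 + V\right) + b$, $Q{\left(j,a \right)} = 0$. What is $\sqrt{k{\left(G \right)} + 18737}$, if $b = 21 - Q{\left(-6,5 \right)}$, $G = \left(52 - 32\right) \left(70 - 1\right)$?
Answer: $\sqrt{20149} \approx 141.95$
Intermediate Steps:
$G = 1380$ ($G = 20 \cdot 69 = 1380$)
$b = 21$ ($b = 21 - 0 = 21 + 0 = 21$)
$k{\left(V \right)} = 32 + V$ ($k{\left(V \right)} = \left(11 + V\right) + 21 = 32 + V$)
$\sqrt{k{\left(G \right)} + 18737} = \sqrt{\left(32 + 1380\right) + 18737} = \sqrt{1412 + 18737} = \sqrt{20149}$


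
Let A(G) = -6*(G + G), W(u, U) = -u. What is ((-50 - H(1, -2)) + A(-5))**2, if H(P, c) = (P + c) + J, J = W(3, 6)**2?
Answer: 4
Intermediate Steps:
A(G) = -12*G
J = 9 (J = (-1*3)**2 = (-3)**2 = 9)
H(P, c) = 9 + P + c (H(P, c) = (P + c) + 9 = 9 + P + c)
((-50 - H(1, -2)) + A(-5))**2 = ((-50 - (9 + 1 - 2)) - 12*(-5))**2 = ((-50 - 1*8) + 60)**2 = ((-50 - 8) + 60)**2 = (-58 + 60)**2 = 2**2 = 4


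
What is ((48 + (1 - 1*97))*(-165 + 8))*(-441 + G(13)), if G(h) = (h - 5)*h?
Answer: -2539632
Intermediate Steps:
G(h) = h*(-5 + h) (G(h) = (-5 + h)*h = h*(-5 + h))
((48 + (1 - 1*97))*(-165 + 8))*(-441 + G(13)) = ((48 + (1 - 1*97))*(-165 + 8))*(-441 + 13*(-5 + 13)) = ((48 + (1 - 97))*(-157))*(-441 + 13*8) = ((48 - 96)*(-157))*(-441 + 104) = -48*(-157)*(-337) = 7536*(-337) = -2539632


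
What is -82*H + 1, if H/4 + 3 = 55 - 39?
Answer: -4263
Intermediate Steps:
H = 52 (H = -12 + 4*(55 - 39) = -12 + 4*16 = -12 + 64 = 52)
-82*H + 1 = -82*52 + 1 = -4264 + 1 = -4263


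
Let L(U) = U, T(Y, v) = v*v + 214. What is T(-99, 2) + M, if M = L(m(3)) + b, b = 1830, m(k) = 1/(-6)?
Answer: 12287/6 ≈ 2047.8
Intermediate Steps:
T(Y, v) = 214 + v² (T(Y, v) = v² + 214 = 214 + v²)
m(k) = -⅙
M = 10979/6 (M = -⅙ + 1830 = 10979/6 ≈ 1829.8)
T(-99, 2) + M = (214 + 2²) + 10979/6 = (214 + 4) + 10979/6 = 218 + 10979/6 = 12287/6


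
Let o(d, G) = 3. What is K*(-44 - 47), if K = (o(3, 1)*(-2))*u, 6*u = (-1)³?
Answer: -91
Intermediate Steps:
u = -⅙ (u = (⅙)*(-1)³ = (⅙)*(-1) = -⅙ ≈ -0.16667)
K = 1 (K = (3*(-2))*(-⅙) = -6*(-⅙) = 1)
K*(-44 - 47) = 1*(-44 - 47) = 1*(-91) = -91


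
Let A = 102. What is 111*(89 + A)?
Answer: 21201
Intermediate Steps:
111*(89 + A) = 111*(89 + 102) = 111*191 = 21201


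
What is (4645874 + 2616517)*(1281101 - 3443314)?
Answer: -15702836231283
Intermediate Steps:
(4645874 + 2616517)*(1281101 - 3443314) = 7262391*(-2162213) = -15702836231283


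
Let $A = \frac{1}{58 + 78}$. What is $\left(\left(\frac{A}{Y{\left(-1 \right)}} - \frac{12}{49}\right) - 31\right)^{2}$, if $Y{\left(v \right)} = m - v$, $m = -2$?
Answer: $\frac{43374310225}{44408896} \approx 976.7$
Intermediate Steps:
$Y{\left(v \right)} = -2 - v$
$A = \frac{1}{136} \approx 0.0073529$
$\left(\left(\frac{A}{Y{\left(-1 \right)}} - \frac{12}{49}\right) - 31\right)^{2} = \left(\left(\frac{1}{136 \left(-2 - -1\right)} - \frac{12}{49}\right) - 31\right)^{2} = \left(\left(\frac{1}{136 \left(-2 + 1\right)} - \frac{12}{49}\right) - 31\right)^{2} = \left(\left(\frac{1}{136 \left(-1\right)} - \frac{12}{49}\right) - 31\right)^{2} = \left(\left(\frac{1}{136} \left(-1\right) - \frac{12}{49}\right) - 31\right)^{2} = \left(\left(- \frac{1}{136} - \frac{12}{49}\right) - 31\right)^{2} = \left(- \frac{1681}{6664} - 31\right)^{2} = \left(- \frac{208265}{6664}\right)^{2} = \frac{43374310225}{44408896}$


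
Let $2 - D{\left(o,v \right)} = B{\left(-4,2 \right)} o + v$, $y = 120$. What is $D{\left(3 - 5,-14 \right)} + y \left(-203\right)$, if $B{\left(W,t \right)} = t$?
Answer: $-24340$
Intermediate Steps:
$D{\left(o,v \right)} = 2 - v - 2 o$ ($D{\left(o,v \right)} = 2 - \left(2 o + v\right) = 2 - \left(v + 2 o\right) = 2 - v - 2 o$)
$D{\left(3 - 5,-14 \right)} + y \left(-203\right) = \left(2 - -14 - 2 \left(3 - 5\right)\right) + 120 \left(-203\right) = \left(2 + 14 - 2 \left(3 - 5\right)\right) - 24360 = \left(2 + 14 - -4\right) - 24360 = \left(2 + 14 + 4\right) - 24360 = 20 - 24360 = -24340$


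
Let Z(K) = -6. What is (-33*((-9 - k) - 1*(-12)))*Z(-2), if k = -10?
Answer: 2574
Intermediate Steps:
(-33*((-9 - k) - 1*(-12)))*Z(-2) = -33*((-9 - 1*(-10)) - 1*(-12))*(-6) = -33*((-9 + 10) + 12)*(-6) = -33*(1 + 12)*(-6) = -33*13*(-6) = -429*(-6) = 2574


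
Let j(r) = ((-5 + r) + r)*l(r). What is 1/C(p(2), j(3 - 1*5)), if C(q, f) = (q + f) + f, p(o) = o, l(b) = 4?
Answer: -1/70 ≈ -0.014286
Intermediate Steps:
j(r) = -20 + 8*r (j(r) = ((-5 + r) + r)*4 = (-5 + 2*r)*4 = -20 + 8*r)
C(q, f) = q + 2*f (C(q, f) = (f + q) + f = q + 2*f)
1/C(p(2), j(3 - 1*5)) = 1/(2 + 2*(-20 + 8*(3 - 1*5))) = 1/(2 + 2*(-20 + 8*(3 - 5))) = 1/(2 + 2*(-20 + 8*(-2))) = 1/(2 + 2*(-20 - 16)) = 1/(2 + 2*(-36)) = 1/(2 - 72) = 1/(-70) = -1/70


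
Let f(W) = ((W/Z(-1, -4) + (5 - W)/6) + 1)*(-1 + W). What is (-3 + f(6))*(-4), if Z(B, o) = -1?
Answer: 346/3 ≈ 115.33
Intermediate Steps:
f(W) = (-1 + W)*(11/6 - 7*W/6) (f(W) = ((W/(-1) + (5 - W)/6) + 1)*(-1 + W) = ((W*(-1) + (5 - W)*(⅙)) + 1)*(-1 + W) = ((-W + (⅚ - W/6)) + 1)*(-1 + W) = ((⅚ - 7*W/6) + 1)*(-1 + W) = (11/6 - 7*W/6)*(-1 + W) = (-1 + W)*(11/6 - 7*W/6))
(-3 + f(6))*(-4) = (-3 + (-11/6 + 3*6 - 7/6*6²))*(-4) = (-3 + (-11/6 + 18 - 7/6*36))*(-4) = (-3 + (-11/6 + 18 - 42))*(-4) = (-3 - 155/6)*(-4) = -173/6*(-4) = 346/3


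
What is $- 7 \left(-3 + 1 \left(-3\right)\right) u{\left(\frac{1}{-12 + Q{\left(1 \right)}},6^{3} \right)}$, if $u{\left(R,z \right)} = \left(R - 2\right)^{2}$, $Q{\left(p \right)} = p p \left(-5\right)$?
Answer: $\frac{51450}{289} \approx 178.03$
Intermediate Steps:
$Q{\left(p \right)} = - 5 p^{2}$ ($Q{\left(p \right)} = p^{2} \left(-5\right) = - 5 p^{2}$)
$u{\left(R,z \right)} = \left(-2 + R\right)^{2}$
$- 7 \left(-3 + 1 \left(-3\right)\right) u{\left(\frac{1}{-12 + Q{\left(1 \right)}},6^{3} \right)} = - 7 \left(-3 + 1 \left(-3\right)\right) \left(-2 + \frac{1}{-12 - 5 \cdot 1^{2}}\right)^{2} = - 7 \left(-3 - 3\right) \left(-2 + \frac{1}{-12 - 5}\right)^{2} = \left(-7\right) \left(-6\right) \left(-2 + \frac{1}{-12 - 5}\right)^{2} = 42 \left(-2 + \frac{1}{-17}\right)^{2} = 42 \left(-2 - \frac{1}{17}\right)^{2} = 42 \left(- \frac{35}{17}\right)^{2} = 42 \cdot \frac{1225}{289} = \frac{51450}{289}$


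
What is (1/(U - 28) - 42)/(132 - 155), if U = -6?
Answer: 1429/782 ≈ 1.8274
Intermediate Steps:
(1/(U - 28) - 42)/(132 - 155) = (1/(-6 - 28) - 42)/(132 - 155) = (1/(-34) - 42)/(-23) = (-1/34 - 42)*(-1/23) = -1429/34*(-1/23) = 1429/782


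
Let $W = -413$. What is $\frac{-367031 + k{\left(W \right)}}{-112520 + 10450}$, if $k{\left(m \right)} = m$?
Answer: $\frac{183722}{51035} \approx 3.5999$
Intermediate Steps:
$\frac{-367031 + k{\left(W \right)}}{-112520 + 10450} = \frac{-367031 - 413}{-112520 + 10450} = - \frac{367444}{-102070} = \left(-367444\right) \left(- \frac{1}{102070}\right) = \frac{183722}{51035}$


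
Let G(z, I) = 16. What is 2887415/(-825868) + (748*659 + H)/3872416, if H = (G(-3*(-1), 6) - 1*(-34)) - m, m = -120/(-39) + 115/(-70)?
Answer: -490223150262899/145513752797504 ≈ -3.3689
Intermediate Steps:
m = 261/182 (m = -120*(-1/39) + 115*(-1/70) = 40/13 - 23/14 = 261/182 ≈ 1.4341)
H = 8839/182 (H = (16 - 1*(-34)) - 1*261/182 = (16 + 34) - 261/182 = 50 - 261/182 = 8839/182 ≈ 48.566)
2887415/(-825868) + (748*659 + H)/3872416 = 2887415/(-825868) + (748*659 + 8839/182)/3872416 = 2887415*(-1/825868) + (492932 + 8839/182)*(1/3872416) = -2887415/825868 + (89722463/182)*(1/3872416) = -2887415/825868 + 89722463/704779712 = -490223150262899/145513752797504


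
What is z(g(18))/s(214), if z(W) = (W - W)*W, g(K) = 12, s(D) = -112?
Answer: 0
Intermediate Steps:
z(W) = 0 (z(W) = 0*W = 0)
z(g(18))/s(214) = 0/(-112) = 0*(-1/112) = 0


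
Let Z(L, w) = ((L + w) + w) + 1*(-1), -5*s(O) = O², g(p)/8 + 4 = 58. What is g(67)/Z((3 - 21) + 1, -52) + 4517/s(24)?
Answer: -1502101/35136 ≈ -42.751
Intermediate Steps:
g(p) = 432 (g(p) = -32 + 8*58 = -32 + 464 = 432)
s(O) = -O²/5
Z(L, w) = -1 + L + 2*w (Z(L, w) = (L + 2*w) - 1 = -1 + L + 2*w)
g(67)/Z((3 - 21) + 1, -52) + 4517/s(24) = 432/(-1 + ((3 - 21) + 1) + 2*(-52)) + 4517/((-⅕*24²)) = 432/(-1 + (-18 + 1) - 104) + 4517/((-⅕*576)) = 432/(-1 - 17 - 104) + 4517/(-576/5) = 432/(-122) + 4517*(-5/576) = 432*(-1/122) - 22585/576 = -216/61 - 22585/576 = -1502101/35136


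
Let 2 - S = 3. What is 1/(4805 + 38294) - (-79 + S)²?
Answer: -275833599/43099 ≈ -6400.0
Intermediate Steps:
S = -1 (S = 2 - 1*3 = 2 - 3 = -1)
1/(4805 + 38294) - (-79 + S)² = 1/(4805 + 38294) - (-79 - 1)² = 1/43099 - 1*(-80)² = 1/43099 - 1*6400 = 1/43099 - 6400 = -275833599/43099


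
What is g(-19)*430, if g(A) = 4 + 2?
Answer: 2580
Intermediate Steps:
g(A) = 6
g(-19)*430 = 6*430 = 2580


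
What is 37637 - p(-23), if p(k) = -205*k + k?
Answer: 32945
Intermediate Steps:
p(k) = -204*k
37637 - p(-23) = 37637 - (-204)*(-23) = 37637 - 1*4692 = 37637 - 4692 = 32945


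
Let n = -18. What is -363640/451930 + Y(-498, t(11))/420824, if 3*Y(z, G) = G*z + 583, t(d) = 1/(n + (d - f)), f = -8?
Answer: -45904690403/57054897096 ≈ -0.80457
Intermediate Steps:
t(d) = 1/(-10 + d) (t(d) = 1/(-18 + (d - 1*(-8))) = 1/(-18 + (d + 8)) = 1/(-18 + (8 + d)) = 1/(-10 + d))
Y(z, G) = 583/3 + G*z/3 (Y(z, G) = (G*z + 583)/3 = (583 + G*z)/3 = 583/3 + G*z/3)
-363640/451930 + Y(-498, t(11))/420824 = -363640/451930 + (583/3 + (⅓)*(-498)/(-10 + 11))/420824 = -363640*1/451930 + (583/3 + (⅓)*(-498)/1)*(1/420824) = -36364/45193 + (583/3 + (⅓)*1*(-498))*(1/420824) = -36364/45193 + (583/3 - 166)*(1/420824) = -36364/45193 + (85/3)*(1/420824) = -36364/45193 + 85/1262472 = -45904690403/57054897096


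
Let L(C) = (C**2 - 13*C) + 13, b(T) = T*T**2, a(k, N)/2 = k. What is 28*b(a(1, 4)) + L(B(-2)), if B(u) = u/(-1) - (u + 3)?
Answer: 225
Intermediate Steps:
a(k, N) = 2*k
b(T) = T**3
B(u) = -3 - 2*u (B(u) = u*(-1) - (3 + u) = -u + (-3 - u) = -3 - 2*u)
L(C) = 13 + C**2 - 13*C
28*b(a(1, 4)) + L(B(-2)) = 28*(2*1)**3 + (13 + (-3 - 2*(-2))**2 - 13*(-3 - 2*(-2))) = 28*2**3 + (13 + (-3 + 4)**2 - 13*(-3 + 4)) = 28*8 + (13 + 1**2 - 13*1) = 224 + (13 + 1 - 13) = 224 + 1 = 225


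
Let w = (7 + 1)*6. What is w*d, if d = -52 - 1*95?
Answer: -7056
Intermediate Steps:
d = -147 (d = -52 - 95 = -147)
w = 48 (w = 8*6 = 48)
w*d = 48*(-147) = -7056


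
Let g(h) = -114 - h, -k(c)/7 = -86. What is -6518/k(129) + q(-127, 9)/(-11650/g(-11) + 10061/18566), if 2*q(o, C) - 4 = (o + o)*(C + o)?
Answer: 161608962923/1335028267 ≈ 121.05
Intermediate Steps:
q(o, C) = 2 + o*(C + o) (q(o, C) = 2 + ((o + o)*(C + o))/2 = 2 + ((2*o)*(C + o))/2 = 2 + (2*o*(C + o))/2 = 2 + o*(C + o))
k(c) = 602 (k(c) = -7*(-86) = 602)
-6518/k(129) + q(-127, 9)/(-11650/g(-11) + 10061/18566) = -6518/602 + (2 + (-127)**2 + 9*(-127))/(-11650/(-114 - 1*(-11)) + 10061/18566) = -6518*1/602 + (2 + 16129 - 1143)/(-11650/(-114 + 11) + 10061*(1/18566)) = -3259/301 + 14988/(-11650/(-103) + 10061/18566) = -3259/301 + 14988/(-11650*(-1/103) + 10061/18566) = -3259/301 + 14988/(11650/103 + 10061/18566) = -3259/301 + 14988/(217330183/1912298) = -3259/301 + 14988*(1912298/217330183) = -3259/301 + 28661522424/217330183 = 161608962923/1335028267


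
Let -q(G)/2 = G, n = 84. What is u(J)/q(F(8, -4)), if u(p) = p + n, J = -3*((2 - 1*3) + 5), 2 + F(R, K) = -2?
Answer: 9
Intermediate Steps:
F(R, K) = -4 (F(R, K) = -2 - 2 = -4)
q(G) = -2*G
J = -12 (J = -3*((2 - 3) + 5) = -3*(-1 + 5) = -3*4 = -12)
u(p) = 84 + p (u(p) = p + 84 = 84 + p)
u(J)/q(F(8, -4)) = (84 - 12)/((-2*(-4))) = 72/8 = 72*(1/8) = 9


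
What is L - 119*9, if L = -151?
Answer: -1222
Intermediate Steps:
L - 119*9 = -151 - 119*9 = -151 - 1071 = -1222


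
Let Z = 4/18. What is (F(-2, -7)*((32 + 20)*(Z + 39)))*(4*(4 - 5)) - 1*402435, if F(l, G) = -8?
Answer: -3034523/9 ≈ -3.3717e+5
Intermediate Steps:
Z = 2/9 (Z = 4*(1/18) = 2/9 ≈ 0.22222)
(F(-2, -7)*((32 + 20)*(Z + 39)))*(4*(4 - 5)) - 1*402435 = (-8*(32 + 20)*(2/9 + 39))*(4*(4 - 5)) - 1*402435 = (-416*353/9)*(4*(-1)) - 402435 = -8*18356/9*(-4) - 402435 = -146848/9*(-4) - 402435 = 587392/9 - 402435 = -3034523/9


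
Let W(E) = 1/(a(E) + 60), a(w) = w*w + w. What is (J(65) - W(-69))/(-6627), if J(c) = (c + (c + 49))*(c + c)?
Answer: -110579039/31491504 ≈ -3.5114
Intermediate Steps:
J(c) = 2*c*(49 + 2*c) (J(c) = (c + (49 + c))*(2*c) = (49 + 2*c)*(2*c) = 2*c*(49 + 2*c))
a(w) = w + w**2 (a(w) = w**2 + w = w + w**2)
W(E) = 1/(60 + E*(1 + E)) (W(E) = 1/(E*(1 + E) + 60) = 1/(60 + E*(1 + E)))
(J(65) - W(-69))/(-6627) = (2*65*(49 + 2*65) - 1/(60 - 69*(1 - 69)))/(-6627) = (2*65*(49 + 130) - 1/(60 - 69*(-68)))*(-1/6627) = (2*65*179 - 1/(60 + 4692))*(-1/6627) = (23270 - 1/4752)*(-1/6627) = (110579039/4752)*(-1/6627) = -110579039/31491504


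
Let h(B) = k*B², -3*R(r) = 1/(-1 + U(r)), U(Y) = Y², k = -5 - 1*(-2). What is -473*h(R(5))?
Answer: 473/1728 ≈ 0.27373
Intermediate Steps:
k = -3 (k = -5 + 2 = -3)
R(r) = -1/(3*(-1 + r²))
h(B) = -3*B²
-473*h(R(5)) = -(-1419)*(-1/(-3 + 3*5²))² = -(-1419)*(-1/(-3 + 3*25))² = -(-1419)*(-1/(-3 + 75))² = -(-1419)*(-1/72)² = -(-1419)/5184 = -473*(-1/1728) = 473/1728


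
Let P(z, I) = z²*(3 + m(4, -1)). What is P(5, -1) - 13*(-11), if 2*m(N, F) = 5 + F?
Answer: 268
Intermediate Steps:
m(N, F) = 5/2 + F/2 (m(N, F) = (5 + F)/2 = 5/2 + F/2)
P(z, I) = 5*z² (P(z, I) = z²*(3 + (5/2 + (½)*(-1))) = z²*(3 + (5/2 - ½)) = z²*(3 + 2) = z²*5 = 5*z²)
P(5, -1) - 13*(-11) = 5*5² - 13*(-11) = 5*25 + 143 = 125 + 143 = 268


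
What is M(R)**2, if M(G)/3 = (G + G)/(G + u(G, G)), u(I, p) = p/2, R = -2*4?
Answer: 16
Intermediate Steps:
R = -8
u(I, p) = p/2 (u(I, p) = p*(1/2) = p/2)
M(G) = 4 (M(G) = 3*((G + G)/(G + G/2)) = 3*((2*G)/((3*G/2))) = 3*((2*G)*(2/(3*G))) = 3*(4/3) = 4)
M(R)**2 = 4**2 = 16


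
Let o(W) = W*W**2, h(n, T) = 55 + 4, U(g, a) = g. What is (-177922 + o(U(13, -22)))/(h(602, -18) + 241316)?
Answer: -7029/9655 ≈ -0.72802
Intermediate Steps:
h(n, T) = 59
o(W) = W**3
(-177922 + o(U(13, -22)))/(h(602, -18) + 241316) = (-177922 + 13**3)/(59 + 241316) = (-177922 + 2197)/241375 = -175725*1/241375 = -7029/9655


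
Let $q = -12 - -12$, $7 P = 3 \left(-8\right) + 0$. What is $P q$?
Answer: $0$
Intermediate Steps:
$P = - \frac{24}{7}$ ($P = \frac{3 \left(-8\right) + 0}{7} = \frac{-24 + 0}{7} = \frac{1}{7} \left(-24\right) = - \frac{24}{7} \approx -3.4286$)
$q = 0$ ($q = -12 + 12 = 0$)
$P q = \left(- \frac{24}{7}\right) 0 = 0$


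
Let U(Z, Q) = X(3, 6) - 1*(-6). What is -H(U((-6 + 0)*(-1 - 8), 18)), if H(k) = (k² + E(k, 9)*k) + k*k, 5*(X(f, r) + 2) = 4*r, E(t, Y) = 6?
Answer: -5192/25 ≈ -207.68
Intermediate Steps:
X(f, r) = -2 + 4*r/5 (X(f, r) = -2 + (4*r)/5 = -2 + 4*r/5)
U(Z, Q) = 44/5 (U(Z, Q) = (-2 + (⅘)*6) - 1*(-6) = (-2 + 24/5) + 6 = 14/5 + 6 = 44/5)
H(k) = 2*k² + 6*k (H(k) = (k² + 6*k) + k*k = (k² + 6*k) + k² = 2*k² + 6*k)
-H(U((-6 + 0)*(-1 - 8), 18)) = -2*44*(3 + 44/5)/5 = -2*44*59/(5*5) = -1*5192/25 = -5192/25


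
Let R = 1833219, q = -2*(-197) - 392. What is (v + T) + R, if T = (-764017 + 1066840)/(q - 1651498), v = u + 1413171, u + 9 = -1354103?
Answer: 3125089245065/1651496 ≈ 1.8923e+6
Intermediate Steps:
u = -1354112 (u = -9 - 1354103 = -1354112)
v = 59059 (v = -1354112 + 1413171 = 59059)
q = 2 (q = 394 - 392 = 2)
T = -302823/1651496 (T = (-764017 + 1066840)/(2 - 1651498) = 302823/(-1651496) = 302823*(-1/1651496) = -302823/1651496 ≈ -0.18336)
(v + T) + R = (59059 - 302823/1651496) + 1833219 = 97535399441/1651496 + 1833219 = 3125089245065/1651496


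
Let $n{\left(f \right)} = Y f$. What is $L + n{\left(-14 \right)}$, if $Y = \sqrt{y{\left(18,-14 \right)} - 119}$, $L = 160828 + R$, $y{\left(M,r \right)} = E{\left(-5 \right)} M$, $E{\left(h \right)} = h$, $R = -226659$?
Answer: $-65831 - 14 i \sqrt{209} \approx -65831.0 - 202.4 i$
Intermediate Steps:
$y{\left(M,r \right)} = - 5 M$
$L = -65831$ ($L = 160828 - 226659 = -65831$)
$Y = i \sqrt{209}$ ($Y = \sqrt{\left(-5\right) 18 - 119} = \sqrt{-90 - 119} = \sqrt{-209} = i \sqrt{209} \approx 14.457 i$)
$n{\left(f \right)} = i f \sqrt{209}$ ($n{\left(f \right)} = i \sqrt{209} f = i f \sqrt{209}$)
$L + n{\left(-14 \right)} = -65831 + i \left(-14\right) \sqrt{209} = -65831 - 14 i \sqrt{209}$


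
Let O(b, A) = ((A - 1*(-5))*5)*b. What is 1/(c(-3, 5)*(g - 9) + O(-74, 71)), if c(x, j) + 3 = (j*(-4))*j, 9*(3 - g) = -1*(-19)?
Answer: -9/245561 ≈ -3.6651e-5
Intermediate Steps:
g = 8/9 (g = 3 - (-1)*(-19)/9 = 3 - ⅑*19 = 3 - 19/9 = 8/9 ≈ 0.88889)
c(x, j) = -3 - 4*j² (c(x, j) = -3 + (j*(-4))*j = -3 + (-4*j)*j = -3 - 4*j²)
O(b, A) = b*(25 + 5*A) (O(b, A) = ((A + 5)*5)*b = ((5 + A)*5)*b = (25 + 5*A)*b = b*(25 + 5*A))
1/(c(-3, 5)*(g - 9) + O(-74, 71)) = 1/((-3 - 4*5²)*(8/9 - 9) + 5*(-74)*(5 + 71)) = 1/((-3 - 4*25)*(-73/9) + 5*(-74)*76) = 1/((-3 - 100)*(-73/9) - 28120) = 1/(-103*(-73/9) - 28120) = 1/(7519/9 - 28120) = 1/(-245561/9) = -9/245561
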